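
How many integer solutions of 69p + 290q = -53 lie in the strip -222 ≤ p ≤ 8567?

gcd(290, 69) = 1  (290 = 4×69 + 14, 69 = 4×14 + 13, 14 = 1×13 + 1, 13 = 13×1).
Back-substituting, 69×(-21) + 290×(5) = 1.
Scale by -53: particular solution (1113, -265); reduce p mod 290: (243, -58).
General solution: p = 243 + 290t, q = -58 - 69t for integer t.
-222 ≤ 243 + 290t ≤ 8567 gives t ∈ [-1, 28], which is 30 values.

30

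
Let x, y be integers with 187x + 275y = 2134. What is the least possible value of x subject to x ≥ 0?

gcd(275, 187) = 11.
11 divides 2134, so solutions exist.
By Bézout, 187·(3) + 275·(-2) = 11.
Scale by 2134/11 = 194: (x₀, y₀) = (582, -388).
General solution: x = 582 + 25t, y = -388 - 17t for integer t.
x ≥ 0: smallest is 582 mod 25 = 7 (at t = -23), with y = 3.

7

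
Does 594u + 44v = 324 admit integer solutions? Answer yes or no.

no

gcd(594, 44) = 22  (594 = 13·44 + 22, 44 = 2·22).
22 does not divide 324 (remainder 16), so no integer solutions.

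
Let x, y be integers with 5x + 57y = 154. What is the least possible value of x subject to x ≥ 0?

8

gcd(57, 5):
  57 = 11×5 + 2
  5 = 2×2 + 1
  2 = 2×1
so gcd(57, 5) = 1.
1 divides 154, so solutions exist.
Back-substitute for Bézout coefficients:
  1 = 5 - 2×2
  ... = 5×(23) + 57×(-2)
Scale by 154/1 = 154: (x₀, y₀) = (3542, -308).
General solution: x = 3542 + 57t, y = -308 - 5t for integer t.
x ≥ 0: smallest is 3542 mod 57 = 8 (at t = -62), with y = 2.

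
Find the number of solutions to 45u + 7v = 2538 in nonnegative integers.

8

gcd(45, 7) = 1  (45 = 6·7 + 3, 7 = 2·3 + 1, 3 = 3·1).
Back-substituting, 45·(-2) + 7·(13) = 1.
Scale by 2538: one solution is (-5076, 32994). Reduce u mod 7: (6, 324).
General: u = 6 + 7t, v = 324 - 45t.
u ≥ 0 ⇒ t ≥ 0; v ≥ 0 ⇒ t ≤ 7. So t ∈ [0, 7]: 8 solutions.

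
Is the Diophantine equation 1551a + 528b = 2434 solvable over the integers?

no

gcd(1551, 528):
  1551 = 2·528 + 495
  528 = 1·495 + 33
  495 = 15·33
so gcd(1551, 528) = 33.
33 does not divide 2434 (remainder 25), so no integer solutions.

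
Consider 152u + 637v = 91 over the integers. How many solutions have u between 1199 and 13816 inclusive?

20

gcd(637, 152):
  637 = 4×152 + 29
  152 = 5×29 + 7
  29 = 4×7 + 1
  7 = 7×1
so gcd(637, 152) = 1.
Back-substitute for Bézout coefficients:
  1 = 29 - 4×7
  ... = 152×(-88) + 637×(21)
Scale by 91: particular solution (-8008, 1911); reduce u mod 637: (273, -65).
General solution: u = 273 + 637t, v = -65 - 152t for integer t.
1199 ≤ 273 + 637t ≤ 13816 gives t ∈ [2, 21], which is 20 values.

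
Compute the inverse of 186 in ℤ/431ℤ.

gcd(431, 186) = 1.
By Bézout, 186*(-95) + 431*(41) = 1.
So 186*-95 ≡ 1 (mod 431), and -95 mod 431 = 336.

336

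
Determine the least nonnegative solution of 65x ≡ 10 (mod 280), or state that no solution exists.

26

gcd(280, 65):
  280 = 4*65 + 20
  65 = 3*20 + 5
  20 = 4*5
so gcd(280, 65) = 5.
5 divides 10, so solutions exist.
Back-substitute for Bézout coefficients:
  5 = 65 - 3*20
  ... = 65*(13) + 280*(-3)
So 65*(13) ≡ 5 (mod 280); multiply by 2: x ≡ 26 (mod 56).
Smallest nonnegative: x = 26 mod 56 = 26.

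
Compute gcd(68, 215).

1

gcd(215, 68) = 1  (215 = 3*68 + 11, 68 = 6*11 + 2, 11 = 5*2 + 1, 2 = 2*1).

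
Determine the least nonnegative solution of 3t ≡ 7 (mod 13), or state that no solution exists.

gcd(13, 3):
  13 = 4·3 + 1
  3 = 3·1
so gcd(13, 3) = 1.
1 divides 7, so solutions exist.
Back-substitute for Bézout coefficients:
  1 = 13 - 4·3
  ... = 3·(-4) + 13·(1)
So 3·(-4) ≡ 1 (mod 13); multiply by 7: t ≡ -28 (mod 13).
Smallest nonnegative: t = -28 mod 13 = 11.

11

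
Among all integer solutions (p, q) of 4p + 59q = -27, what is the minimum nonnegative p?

8

gcd(59, 4) = 1.
1 divides -27, so solutions exist.
By Bézout, 4·(15) + 59·(-1) = 1.
Scale by -27/1 = -27: (p₀, q₀) = (-405, 27).
General solution: p = -405 + 59t, q = 27 - 4t for integer t.
p ≥ 0: smallest is -405 mod 59 = 8 (at t = 7), with q = -1.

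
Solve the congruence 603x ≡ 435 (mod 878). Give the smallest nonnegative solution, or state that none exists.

621

gcd(878, 603) = 1.
1 divides 435, so solutions exist.
By Bézout, 603×(-265) + 878×(182) = 1.
So 603×(-265) ≡ 1 (mod 878); multiply by 435: x ≡ -115275 (mod 878).
Smallest nonnegative: x = -115275 mod 878 = 621.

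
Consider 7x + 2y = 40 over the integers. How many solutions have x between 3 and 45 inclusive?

gcd(7, 2) = 1.
By Bézout, 7*(1) + 2*(-3) = 1.
Particular solution: (0, 20).
General solution: x = 0 + 2t, y = 20 - 7t for integer t.
3 ≤ 0 + 2t ≤ 45 gives t ∈ [2, 22], which is 21 values.

21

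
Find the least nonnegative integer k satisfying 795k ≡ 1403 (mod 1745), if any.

gcd(1745, 795):
  1745 = 2×795 + 155
  795 = 5×155 + 20
  155 = 7×20 + 15
  20 = 1×15 + 5
  15 = 3×5
so gcd(1745, 795) = 5.
5 does not divide 1403, so the congruence has no solution.

no solution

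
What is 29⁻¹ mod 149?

36

gcd(149, 29) = 1.
By Bézout, 29·(36) + 149·(-7) = 1.
So 29·36 ≡ 1 (mod 149), and 36 mod 149 = 36.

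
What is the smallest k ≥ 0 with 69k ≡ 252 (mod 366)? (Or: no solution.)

gcd(366, 69):
  366 = 5×69 + 21
  69 = 3×21 + 6
  21 = 3×6 + 3
  6 = 2×3
so gcd(366, 69) = 3.
3 divides 252, so solutions exist.
Back-substitute for Bézout coefficients:
  3 = 21 - 3×6
  ... = 69×(-53) + 366×(10)
So 69×(-53) ≡ 3 (mod 366); multiply by 84: k ≡ -4452 (mod 122).
Smallest nonnegative: k = -4452 mod 122 = 62.

62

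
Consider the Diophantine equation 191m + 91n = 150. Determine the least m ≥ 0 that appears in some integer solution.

gcd(191, 91):
  191 = 2×91 + 9
  91 = 10×9 + 1
  9 = 9×1
so gcd(191, 91) = 1.
1 divides 150, so solutions exist.
Back-substitute for Bézout coefficients:
  1 = 91 - 10×9
  ... = 191×(-10) + 91×(21)
Scale by 150/1 = 150: (m₀, n₀) = (-1500, 3150).
General solution: m = -1500 + 91t, n = 3150 - 191t for integer t.
m ≥ 0: smallest is -1500 mod 91 = 47 (at t = 17), with n = -97.

47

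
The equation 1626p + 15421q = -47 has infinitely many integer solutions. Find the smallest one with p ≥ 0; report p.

gcd(15421, 1626):
  15421 = 9*1626 + 787
  1626 = 2*787 + 52
  787 = 15*52 + 7
  52 = 7*7 + 3
  7 = 2*3 + 1
  3 = 3*1
so gcd(15421, 1626) = 1.
1 divides -47, so solutions exist.
Back-substitute for Bézout coefficients:
  1 = 7 - 2*3
  ... = 1626*(-4448) + 15421*(469)
Scale by -47/1 = -47: (p₀, q₀) = (209056, -22043).
General solution: p = 209056 + 15421t, q = -22043 - 1626t for integer t.
p ≥ 0: smallest is 209056 mod 15421 = 8583 (at t = -13), with q = -905.

8583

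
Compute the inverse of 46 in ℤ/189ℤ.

gcd(189, 46) = 1.
By Bézout, 46×(37) + 189×(-9) = 1.
So 46×37 ≡ 1 (mod 189), and 37 mod 189 = 37.

37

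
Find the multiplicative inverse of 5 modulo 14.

gcd(14, 5) = 1  (14 = 2*5 + 4, 5 = 1*4 + 1, 4 = 4*1).
Back-substituting, 5*(3) + 14*(-1) = 1.
So 5*3 ≡ 1 (mod 14), and 3 mod 14 = 3.

3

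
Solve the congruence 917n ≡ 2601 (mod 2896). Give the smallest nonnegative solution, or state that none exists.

gcd(2896, 917):
  2896 = 3*917 + 145
  917 = 6*145 + 47
  145 = 3*47 + 4
  47 = 11*4 + 3
  4 = 1*3 + 1
  3 = 3*1
so gcd(2896, 917) = 1.
1 divides 2601, so solutions exist.
Back-substitute for Bézout coefficients:
  1 = 4 - 1*3
  ... = 917*(-739) + 2896*(234)
So 917*(-739) ≡ 1 (mod 2896); multiply by 2601: n ≡ -1922139 (mod 2896).
Smallest nonnegative: n = -1922139 mod 2896 = 805.

805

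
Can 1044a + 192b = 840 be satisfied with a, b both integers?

yes

gcd(1044, 192):
  1044 = 5×192 + 84
  192 = 2×84 + 24
  84 = 3×24 + 12
  24 = 2×12
so gcd(1044, 192) = 12.
12 divides 840, so integer solutions exist.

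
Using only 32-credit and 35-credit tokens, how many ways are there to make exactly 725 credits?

Need nonnegative integers with 32j + 35k = 725.
gcd(32, 35) = 1, and 32·(-12) + 35·(11) = 1.
So (j₀, k₀) = (-8700, 7975); general j = -8700 + 35t, k = 7975 - 32t.
j ≥ 0 ⇒ t ≥ 249; k ≥ 0 ⇒ t ≤ 249. That's 1 value of t.

1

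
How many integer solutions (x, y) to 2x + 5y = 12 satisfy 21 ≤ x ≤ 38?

4

gcd(5, 2) = 1.
By Bézout, 2·(-2) + 5·(1) = 1.
Particular solution: (1, 2).
General solution: x = 1 + 5t, y = 2 - 2t for integer t.
21 ≤ 1 + 5t ≤ 38 gives t ∈ [4, 7], which is 4 values.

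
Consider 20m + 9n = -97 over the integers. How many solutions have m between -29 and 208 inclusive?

27

gcd(20, 9):
  20 = 2×9 + 2
  9 = 4×2 + 1
  2 = 2×1
so gcd(20, 9) = 1.
Back-substitute for Bézout coefficients:
  1 = 9 - 4×2
  ... = 20×(-4) + 9×(9)
Scale by -97: particular solution (388, -873); reduce m mod 9: (1, -13).
General solution: m = 1 + 9t, n = -13 - 20t for integer t.
-29 ≤ 1 + 9t ≤ 208 gives t ∈ [-3, 23], which is 27 values.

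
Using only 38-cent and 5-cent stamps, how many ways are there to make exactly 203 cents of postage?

Need nonnegative integers with 38j + 5k = 203.
gcd(38, 5) = 1, and 38·(2) + 5·(-15) = 1.
So (j₀, k₀) = (406, -3045); general j = 406 + 5t, k = -3045 - 38t.
j ≥ 0 ⇒ t ≥ -81; k ≥ 0 ⇒ t ≤ -81. That's 1 value of t.

1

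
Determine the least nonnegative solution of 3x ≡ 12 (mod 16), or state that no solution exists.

4

gcd(16, 3) = 1.
1 divides 12, so solutions exist.
By Bézout, 3×(-5) + 16×(1) = 1.
So 3×(-5) ≡ 1 (mod 16); multiply by 12: x ≡ -60 (mod 16).
Smallest nonnegative: x = -60 mod 16 = 4.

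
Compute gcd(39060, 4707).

gcd(39060, 4707):
  39060 = 8×4707 + 1404
  4707 = 3×1404 + 495
  1404 = 2×495 + 414
  495 = 1×414 + 81
  414 = 5×81 + 9
  81 = 9×9
so gcd(39060, 4707) = 9.

9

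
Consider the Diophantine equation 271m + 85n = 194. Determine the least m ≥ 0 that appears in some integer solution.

44

gcd(271, 85) = 1.
1 divides 194, so solutions exist.
By Bézout, 271·(16) + 85·(-51) = 1.
Scale by 194/1 = 194: (m₀, n₀) = (3104, -9894).
General solution: m = 3104 + 85t, n = -9894 - 271t for integer t.
m ≥ 0: smallest is 3104 mod 85 = 44 (at t = -36), with n = -138.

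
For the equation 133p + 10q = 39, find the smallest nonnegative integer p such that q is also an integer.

gcd(133, 10) = 1.
1 divides 39, so solutions exist.
By Bézout, 133*(-3) + 10*(40) = 1.
Scale by 39/1 = 39: (p₀, q₀) = (-117, 1560).
General solution: p = -117 + 10t, q = 1560 - 133t for integer t.
p ≥ 0: smallest is -117 mod 10 = 3 (at t = 12), with q = -36.

3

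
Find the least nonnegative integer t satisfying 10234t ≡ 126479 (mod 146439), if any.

19487

gcd(146439, 10234) = 1.
1 divides 126479, so solutions exist.
By Bézout, 10234×(-11204) + 146439×(783) = 1.
So 10234×(-11204) ≡ 1 (mod 146439); multiply by 126479: t ≡ -1417070716 (mod 146439).
Smallest nonnegative: t = -1417070716 mod 146439 = 19487.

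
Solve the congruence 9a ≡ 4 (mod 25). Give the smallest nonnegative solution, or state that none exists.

gcd(25, 9) = 1.
1 divides 4, so solutions exist.
By Bézout, 9×(-11) + 25×(4) = 1.
So 9×(-11) ≡ 1 (mod 25); multiply by 4: a ≡ -44 (mod 25).
Smallest nonnegative: a = -44 mod 25 = 6.

6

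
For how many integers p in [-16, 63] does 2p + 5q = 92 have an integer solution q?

16

gcd(5, 2) = 1.
By Bézout, 2*(-2) + 5*(1) = 1.
Particular solution: (1, 18).
General solution: p = 1 + 5t, q = 18 - 2t for integer t.
-16 ≤ 1 + 5t ≤ 63 gives t ∈ [-3, 12], which is 16 values.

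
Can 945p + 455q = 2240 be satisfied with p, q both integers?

yes

gcd(945, 455) = 35.
35 divides 2240, so integer solutions exist.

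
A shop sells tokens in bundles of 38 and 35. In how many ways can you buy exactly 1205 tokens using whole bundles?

Need nonnegative integers with 38j + 35k = 1205.
gcd(38, 35) = 1, and 38·(12) + 35·(-13) = 1.
So (j₀, k₀) = (14460, -15665); general j = 14460 + 35t, k = -15665 - 38t.
j ≥ 0 ⇒ t ≥ -413; k ≥ 0 ⇒ t ≤ -413. That's 1 value of t.

1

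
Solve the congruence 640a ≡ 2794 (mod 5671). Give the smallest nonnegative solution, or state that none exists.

4488

gcd(5671, 640) = 1  (5671 = 8×640 + 551, 640 = 1×551 + 89, 551 = 6×89 + 17, 89 = 5×17 + 4, 17 = 4×4 + 1, 4 = 4×1).
1 divides 2794, so solutions exist.
Back-substituting, 640×(-1338) + 5671×(151) = 1.
So 640×(-1338) ≡ 1 (mod 5671); multiply by 2794: a ≡ -3738372 (mod 5671).
Smallest nonnegative: a = -3738372 mod 5671 = 4488.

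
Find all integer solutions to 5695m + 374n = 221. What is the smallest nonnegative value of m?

7

gcd(5695, 374):
  5695 = 15×374 + 85
  374 = 4×85 + 34
  85 = 2×34 + 17
  34 = 2×17
so gcd(5695, 374) = 17.
17 divides 221, so solutions exist.
Back-substitute for Bézout coefficients:
  17 = 85 - 2×34
  ... = 5695×(9) + 374×(-137)
Scale by 221/17 = 13: (m₀, n₀) = (117, -1781).
General solution: m = 117 + 22t, n = -1781 - 335t for integer t.
m ≥ 0: smallest is 117 mod 22 = 7 (at t = -5), with n = -106.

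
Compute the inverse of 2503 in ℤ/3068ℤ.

gcd(3068, 2503):
  3068 = 1*2503 + 565
  2503 = 4*565 + 243
  565 = 2*243 + 79
  243 = 3*79 + 6
  79 = 13*6 + 1
  6 = 6*1
so gcd(3068, 2503) = 1.
Back-substitute for Bézout coefficients:
  1 = 79 - 13*6
  ... = 2503*(-505) + 3068*(412)
So 2503*-505 ≡ 1 (mod 3068), and -505 mod 3068 = 2563.

2563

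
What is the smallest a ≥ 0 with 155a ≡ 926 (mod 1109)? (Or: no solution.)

192

gcd(1109, 155) = 1  (1109 = 7×155 + 24, 155 = 6×24 + 11, 24 = 2×11 + 2, 11 = 5×2 + 1, 2 = 2×1).
1 divides 926, so solutions exist.
Back-substituting, 155×(508) + 1109×(-71) = 1.
So 155×(508) ≡ 1 (mod 1109); multiply by 926: a ≡ 470408 (mod 1109).
Smallest nonnegative: a = 470408 mod 1109 = 192.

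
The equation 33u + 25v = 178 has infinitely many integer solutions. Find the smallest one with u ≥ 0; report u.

gcd(33, 25) = 1  (33 = 1*25 + 8, 25 = 3*8 + 1, 8 = 8*1).
1 divides 178, so solutions exist.
Back-substituting, 33*(-3) + 25*(4) = 1.
Scale by 178/1 = 178: (u₀, v₀) = (-534, 712).
General solution: u = -534 + 25t, v = 712 - 33t for integer t.
u ≥ 0: smallest is -534 mod 25 = 16 (at t = 22), with v = -14.

16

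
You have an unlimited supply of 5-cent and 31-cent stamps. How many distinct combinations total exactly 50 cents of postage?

Need nonnegative integers with 5j + 31k = 50.
gcd(5, 31) = 1, and 5·(-6) + 31·(1) = 1.
So (j₀, k₀) = (-300, 50); general j = -300 + 31t, k = 50 - 5t.
j ≥ 0 ⇒ t ≥ 10; k ≥ 0 ⇒ t ≤ 10. That's 1 value of t.

1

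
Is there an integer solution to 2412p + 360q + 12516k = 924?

gcd(2412, 360) = 36  (2412 = 6*360 + 252, 360 = 1*252 + 108, 252 = 2*108 + 36, 108 = 3*36).
gcd(36, 12516) = 12.
12 divides 924, so integer solutions exist.

yes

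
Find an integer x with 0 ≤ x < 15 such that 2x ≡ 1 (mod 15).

gcd(15, 2) = 1.
By Bézout, 2×(-7) + 15×(1) = 1.
So 2×-7 ≡ 1 (mod 15), and -7 mod 15 = 8.

8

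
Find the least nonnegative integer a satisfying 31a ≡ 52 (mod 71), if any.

20

gcd(71, 31) = 1.
1 divides 52, so solutions exist.
By Bézout, 31·(-16) + 71·(7) = 1.
So 31·(-16) ≡ 1 (mod 71); multiply by 52: a ≡ -832 (mod 71).
Smallest nonnegative: a = -832 mod 71 = 20.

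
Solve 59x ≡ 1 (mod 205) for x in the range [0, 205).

gcd(205, 59):
  205 = 3×59 + 28
  59 = 2×28 + 3
  28 = 9×3 + 1
  3 = 3×1
so gcd(205, 59) = 1.
Back-substitute for Bézout coefficients:
  1 = 28 - 9×3
  ... = 59×(-66) + 205×(19)
So 59×-66 ≡ 1 (mod 205), and -66 mod 205 = 139.

139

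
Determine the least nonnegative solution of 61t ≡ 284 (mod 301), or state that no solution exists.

gcd(301, 61) = 1.
1 divides 284, so solutions exist.
By Bézout, 61·(-74) + 301·(15) = 1.
So 61·(-74) ≡ 1 (mod 301); multiply by 284: t ≡ -21016 (mod 301).
Smallest nonnegative: t = -21016 mod 301 = 54.

54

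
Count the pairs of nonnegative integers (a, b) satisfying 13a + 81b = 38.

0

gcd(81, 13) = 1.
By Bézout, 13×(25) + 81×(-4) = 1.
One solution: (59, -9).
General: a = 59 + 81t, b = -9 - 13t.
a ≥ 0 ⇒ t ≥ 0; b ≥ 0 ⇒ t ≤ -1. So t ∈ [0, -1]: 0 solutions.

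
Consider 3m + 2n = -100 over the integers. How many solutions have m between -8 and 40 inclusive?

gcd(3, 2):
  3 = 1*2 + 1
  2 = 2*1
so gcd(3, 2) = 1.
Back-substitute for Bézout coefficients:
  1 = 3 - 1*2
  ... = 3*(1) + 2*(-1)
Scale by -100: particular solution (-100, 100); reduce m mod 2: (0, -50).
General solution: m = 0 + 2t, n = -50 - 3t for integer t.
-8 ≤ 0 + 2t ≤ 40 gives t ∈ [-4, 20], which is 25 values.

25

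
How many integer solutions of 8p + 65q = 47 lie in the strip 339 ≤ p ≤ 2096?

28

gcd(65, 8) = 1.
By Bézout, 8*(-8) + 65*(1) = 1.
Particular solution: (14, -1).
General solution: p = 14 + 65t, q = -1 - 8t for integer t.
339 ≤ 14 + 65t ≤ 2096 gives t ∈ [5, 32], which is 28 values.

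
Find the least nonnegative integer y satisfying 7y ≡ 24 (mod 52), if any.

gcd(52, 7):
  52 = 7*7 + 3
  7 = 2*3 + 1
  3 = 3*1
so gcd(52, 7) = 1.
1 divides 24, so solutions exist.
Back-substitute for Bézout coefficients:
  1 = 7 - 2*3
  ... = 7*(15) + 52*(-2)
So 7*(15) ≡ 1 (mod 52); multiply by 24: y ≡ 360 (mod 52).
Smallest nonnegative: y = 360 mod 52 = 48.

48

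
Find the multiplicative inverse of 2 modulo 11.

gcd(11, 2):
  11 = 5·2 + 1
  2 = 2·1
so gcd(11, 2) = 1.
Back-substitute for Bézout coefficients:
  1 = 11 - 5·2
  ... = 2·(-5) + 11·(1)
So 2·-5 ≡ 1 (mod 11), and -5 mod 11 = 6.

6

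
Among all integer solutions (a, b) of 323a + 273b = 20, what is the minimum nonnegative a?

55

gcd(323, 273):
  323 = 1×273 + 50
  273 = 5×50 + 23
  50 = 2×23 + 4
  23 = 5×4 + 3
  4 = 1×3 + 1
  3 = 3×1
so gcd(323, 273) = 1.
1 divides 20, so solutions exist.
Back-substitute for Bézout coefficients:
  1 = 4 - 1×3
  ... = 323×(71) + 273×(-84)
Scale by 20/1 = 20: (a₀, b₀) = (1420, -1680).
General solution: a = 1420 + 273t, b = -1680 - 323t for integer t.
a ≥ 0: smallest is 1420 mod 273 = 55 (at t = -5), with b = -65.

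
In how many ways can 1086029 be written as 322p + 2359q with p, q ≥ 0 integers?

10

gcd(2359, 322):
  2359 = 7×322 + 105
  322 = 3×105 + 7
  105 = 15×7
so gcd(2359, 322) = 7.
Back-substitute for Bézout coefficients:
  7 = 322 - 3×105
  ... = 322×(22) + 2359×(-3)
Scale by 155147: one solution is (3413234, -465441). Reduce p mod 337: (98, 447).
General: p = 98 + 337t, q = 447 - 46t.
p ≥ 0 ⇒ t ≥ 0; q ≥ 0 ⇒ t ≤ 9. So t ∈ [0, 9]: 10 solutions.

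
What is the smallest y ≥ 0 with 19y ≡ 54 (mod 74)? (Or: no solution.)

34

gcd(74, 19) = 1.
1 divides 54, so solutions exist.
By Bézout, 19·(-35) + 74·(9) = 1.
So 19·(-35) ≡ 1 (mod 74); multiply by 54: y ≡ -1890 (mod 74).
Smallest nonnegative: y = -1890 mod 74 = 34.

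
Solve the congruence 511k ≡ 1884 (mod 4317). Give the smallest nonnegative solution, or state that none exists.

1989

gcd(4317, 511) = 1  (4317 = 8×511 + 229, 511 = 2×229 + 53, 229 = 4×53 + 17, 53 = 3×17 + 2, 17 = 8×2 + 1, 2 = 2×1).
1 divides 1884, so solutions exist.
Back-substituting, 511×(-2036) + 4317×(241) = 1.
So 511×(-2036) ≡ 1 (mod 4317); multiply by 1884: k ≡ -3835824 (mod 4317).
Smallest nonnegative: k = -3835824 mod 4317 = 1989.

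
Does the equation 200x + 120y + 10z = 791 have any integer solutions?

gcd(200, 120) = 40  (200 = 1×120 + 80, 120 = 1×80 + 40, 80 = 2×40).
gcd(40, 10) = 10.
10 does not divide 791 (remainder 1), so no integer solutions.

no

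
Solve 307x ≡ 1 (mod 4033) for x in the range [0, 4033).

gcd(4033, 307):
  4033 = 13×307 + 42
  307 = 7×42 + 13
  42 = 3×13 + 3
  13 = 4×3 + 1
  3 = 3×1
so gcd(4033, 307) = 1.
Back-substitute for Bézout coefficients:
  1 = 13 - 4×3
  ... = 307×(1248) + 4033×(-95)
So 307×1248 ≡ 1 (mod 4033), and 1248 mod 4033 = 1248.

1248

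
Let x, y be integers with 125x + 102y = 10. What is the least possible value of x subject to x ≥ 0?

gcd(125, 102):
  125 = 1·102 + 23
  102 = 4·23 + 10
  23 = 2·10 + 3
  10 = 3·3 + 1
  3 = 3·1
so gcd(125, 102) = 1.
1 divides 10, so solutions exist.
Back-substitute for Bézout coefficients:
  1 = 10 - 3·3
  ... = 125·(-31) + 102·(38)
Scale by 10/1 = 10: (x₀, y₀) = (-310, 380).
General solution: x = -310 + 102t, y = 380 - 125t for integer t.
x ≥ 0: smallest is -310 mod 102 = 98 (at t = 4), with y = -120.

98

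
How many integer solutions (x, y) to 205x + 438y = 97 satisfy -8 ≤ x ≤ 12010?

27

gcd(438, 205) = 1.
By Bézout, 205*(-47) + 438*(22) = 1.
Particular solution: (259, -121).
General solution: x = 259 + 438t, y = -121 - 205t for integer t.
-8 ≤ 259 + 438t ≤ 12010 gives t ∈ [0, 26], which is 27 values.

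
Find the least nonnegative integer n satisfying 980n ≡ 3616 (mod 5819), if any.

gcd(5819, 980) = 1  (5819 = 5·980 + 919, 980 = 1·919 + 61, 919 = 15·61 + 4, 61 = 15·4 + 1, 4 = 4·1).
1 divides 3616, so solutions exist.
Back-substituting, 980·(1431) + 5819·(-241) = 1.
So 980·(1431) ≡ 1 (mod 5819); multiply by 3616: n ≡ 5174496 (mod 5819).
Smallest nonnegative: n = 5174496 mod 5819 = 1405.

1405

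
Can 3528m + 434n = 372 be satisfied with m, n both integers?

gcd(3528, 434):
  3528 = 8×434 + 56
  434 = 7×56 + 42
  56 = 1×42 + 14
  42 = 3×14
so gcd(3528, 434) = 14.
14 does not divide 372 (remainder 8), so no integer solutions.

no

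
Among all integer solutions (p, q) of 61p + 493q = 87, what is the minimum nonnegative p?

gcd(493, 61) = 1.
1 divides 87, so solutions exist.
By Bézout, 61·(97) + 493·(-12) = 1.
Scale by 87/1 = 87: (p₀, q₀) = (8439, -1044).
General solution: p = 8439 + 493t, q = -1044 - 61t for integer t.
p ≥ 0: smallest is 8439 mod 493 = 58 (at t = -17), with q = -7.

58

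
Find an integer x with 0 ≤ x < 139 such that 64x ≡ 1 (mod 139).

gcd(139, 64) = 1  (139 = 2*64 + 11, 64 = 5*11 + 9, 11 = 1*9 + 2, 9 = 4*2 + 1, 2 = 2*1).
Back-substituting, 64*(63) + 139*(-29) = 1.
So 64*63 ≡ 1 (mod 139), and 63 mod 139 = 63.

63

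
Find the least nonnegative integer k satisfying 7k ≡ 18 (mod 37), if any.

29

gcd(37, 7) = 1.
1 divides 18, so solutions exist.
By Bézout, 7×(16) + 37×(-3) = 1.
So 7×(16) ≡ 1 (mod 37); multiply by 18: k ≡ 288 (mod 37).
Smallest nonnegative: k = 288 mod 37 = 29.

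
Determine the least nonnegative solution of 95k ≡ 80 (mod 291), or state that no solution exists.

154

gcd(291, 95) = 1  (291 = 3×95 + 6, 95 = 15×6 + 5, 6 = 1×5 + 1, 5 = 5×1).
1 divides 80, so solutions exist.
Back-substituting, 95×(-49) + 291×(16) = 1.
So 95×(-49) ≡ 1 (mod 291); multiply by 80: k ≡ -3920 (mod 291).
Smallest nonnegative: k = -3920 mod 291 = 154.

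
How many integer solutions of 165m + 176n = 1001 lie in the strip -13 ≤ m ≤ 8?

2

gcd(176, 165):
  176 = 1*165 + 11
  165 = 15*11
so gcd(176, 165) = 11.
Back-substitute for Bézout coefficients:
  11 = 176 - 1*165
  ... = 165*(-1) + 176*(1)
Scale by 91: particular solution (-91, 91); reduce m mod 16: (5, 1).
General solution: m = 5 + 16t, n = 1 - 15t for integer t.
-13 ≤ 5 + 16t ≤ 8 gives t ∈ [-1, 0], which is 2 values.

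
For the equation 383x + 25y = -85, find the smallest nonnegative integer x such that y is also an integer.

5

gcd(383, 25) = 1.
1 divides -85, so solutions exist.
By Bézout, 383×(-3) + 25×(46) = 1.
Scale by -85/1 = -85: (x₀, y₀) = (255, -3910).
General solution: x = 255 + 25t, y = -3910 - 383t for integer t.
x ≥ 0: smallest is 255 mod 25 = 5 (at t = -10), with y = -80.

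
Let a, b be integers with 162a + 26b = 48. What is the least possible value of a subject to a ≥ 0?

8

gcd(162, 26):
  162 = 6·26 + 6
  26 = 4·6 + 2
  6 = 3·2
so gcd(162, 26) = 2.
2 divides 48, so solutions exist.
Back-substitute for Bézout coefficients:
  2 = 26 - 4·6
  ... = 162·(-4) + 26·(25)
Scale by 48/2 = 24: (a₀, b₀) = (-96, 600).
General solution: a = -96 + 13t, b = 600 - 81t for integer t.
a ≥ 0: smallest is -96 mod 13 = 8 (at t = 8), with b = -48.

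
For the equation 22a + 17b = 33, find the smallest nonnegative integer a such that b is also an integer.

gcd(22, 17):
  22 = 1*17 + 5
  17 = 3*5 + 2
  5 = 2*2 + 1
  2 = 2*1
so gcd(22, 17) = 1.
1 divides 33, so solutions exist.
Back-substitute for Bézout coefficients:
  1 = 5 - 2*2
  ... = 22*(7) + 17*(-9)
Scale by 33/1 = 33: (a₀, b₀) = (231, -297).
General solution: a = 231 + 17t, b = -297 - 22t for integer t.
a ≥ 0: smallest is 231 mod 17 = 10 (at t = -13), with b = -11.

10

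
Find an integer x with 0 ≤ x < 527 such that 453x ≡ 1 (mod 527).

gcd(527, 453):
  527 = 1×453 + 74
  453 = 6×74 + 9
  74 = 8×9 + 2
  9 = 4×2 + 1
  2 = 2×1
so gcd(527, 453) = 1.
Back-substitute for Bézout coefficients:
  1 = 9 - 4×2
  ... = 453×(235) + 527×(-202)
So 453×235 ≡ 1 (mod 527), and 235 mod 527 = 235.

235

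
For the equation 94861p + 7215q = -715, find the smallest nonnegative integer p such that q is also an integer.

gcd(94861, 7215):
  94861 = 13*7215 + 1066
  7215 = 6*1066 + 819
  1066 = 1*819 + 247
  819 = 3*247 + 78
  247 = 3*78 + 13
  78 = 6*13
so gcd(94861, 7215) = 13.
13 divides -715, so solutions exist.
Back-substitute for Bézout coefficients:
  13 = 247 - 3*78
  ... = 94861*(88) + 7215*(-1157)
Scale by -715/13 = -55: (p₀, q₀) = (-4840, 63635).
General solution: p = -4840 + 555t, q = 63635 - 7297t for integer t.
p ≥ 0: smallest is -4840 mod 555 = 155 (at t = 9), with q = -2038.

155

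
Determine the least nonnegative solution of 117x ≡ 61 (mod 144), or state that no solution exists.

no solution

gcd(144, 117) = 9.
9 does not divide 61, so the congruence has no solution.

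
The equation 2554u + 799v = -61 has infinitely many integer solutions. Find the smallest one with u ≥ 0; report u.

193

gcd(2554, 799):
  2554 = 3·799 + 157
  799 = 5·157 + 14
  157 = 11·14 + 3
  14 = 4·3 + 2
  3 = 1·2 + 1
  2 = 2·1
so gcd(2554, 799) = 1.
1 divides -61, so solutions exist.
Back-substitute for Bézout coefficients:
  1 = 3 - 1·2
  ... = 2554·(285) + 799·(-911)
Scale by -61/1 = -61: (u₀, v₀) = (-17385, 55571).
General solution: u = -17385 + 799t, v = 55571 - 2554t for integer t.
u ≥ 0: smallest is -17385 mod 799 = 193 (at t = 22), with v = -617.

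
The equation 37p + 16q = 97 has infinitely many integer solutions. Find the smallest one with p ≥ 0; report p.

gcd(37, 16) = 1.
1 divides 97, so solutions exist.
By Bézout, 37×(-3) + 16×(7) = 1.
Scale by 97/1 = 97: (p₀, q₀) = (-291, 679).
General solution: p = -291 + 16t, q = 679 - 37t for integer t.
p ≥ 0: smallest is -291 mod 16 = 13 (at t = 19), with q = -24.

13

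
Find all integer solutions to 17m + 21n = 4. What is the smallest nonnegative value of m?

20

gcd(21, 17) = 1  (21 = 1*17 + 4, 17 = 4*4 + 1, 4 = 4*1).
1 divides 4, so solutions exist.
Back-substituting, 17*(5) + 21*(-4) = 1.
Scale by 4/1 = 4: (m₀, n₀) = (20, -16).
General solution: m = 20 + 21t, n = -16 - 17t for integer t.
m ≥ 0: smallest is 20 mod 21 = 20 (at t = 0), with n = -16.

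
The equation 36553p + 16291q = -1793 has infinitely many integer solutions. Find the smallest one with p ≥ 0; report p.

578

gcd(36553, 16291) = 11.
11 divides -1793, so solutions exist.
By Bézout, 36553·(160) + 16291·(-359) = 11.
Scale by -1793/11 = -163: (p₀, q₀) = (-26080, 58517).
General solution: p = -26080 + 1481t, q = 58517 - 3323t for integer t.
p ≥ 0: smallest is -26080 mod 1481 = 578 (at t = 18), with q = -1297.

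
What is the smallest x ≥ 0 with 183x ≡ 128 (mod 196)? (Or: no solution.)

gcd(196, 183) = 1.
1 divides 128, so solutions exist.
By Bézout, 183*(15) + 196*(-14) = 1.
So 183*(15) ≡ 1 (mod 196); multiply by 128: x ≡ 1920 (mod 196).
Smallest nonnegative: x = 1920 mod 196 = 156.

156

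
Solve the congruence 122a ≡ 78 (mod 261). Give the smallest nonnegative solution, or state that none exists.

gcd(261, 122) = 1.
1 divides 78, so solutions exist.
By Bézout, 122×(92) + 261×(-43) = 1.
So 122×(92) ≡ 1 (mod 261); multiply by 78: a ≡ 7176 (mod 261).
Smallest nonnegative: a = 7176 mod 261 = 129.

129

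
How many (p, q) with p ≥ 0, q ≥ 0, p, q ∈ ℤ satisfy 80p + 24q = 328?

gcd(80, 24):
  80 = 3*24 + 8
  24 = 3*8
so gcd(80, 24) = 8.
Back-substitute for Bézout coefficients:
  8 = 80 - 3*24
  ... = 80*(1) + 24*(-3)
Scale by 41: one solution is (41, -123). Reduce p mod 3: (2, 7).
General: p = 2 + 3t, q = 7 - 10t.
p ≥ 0 ⇒ t ≥ 0; q ≥ 0 ⇒ t ≤ 0. So t ∈ [0, 0]: 1 solution.

1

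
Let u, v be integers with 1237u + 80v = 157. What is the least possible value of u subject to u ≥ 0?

41

gcd(1237, 80) = 1  (1237 = 15×80 + 37, 80 = 2×37 + 6, 37 = 6×6 + 1, 6 = 6×1).
1 divides 157, so solutions exist.
Back-substituting, 1237×(13) + 80×(-201) = 1.
Scale by 157/1 = 157: (u₀, v₀) = (2041, -31557).
General solution: u = 2041 + 80t, v = -31557 - 1237t for integer t.
u ≥ 0: smallest is 2041 mod 80 = 41 (at t = -25), with v = -632.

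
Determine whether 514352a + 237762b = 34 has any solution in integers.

gcd(514352, 237762) = 34  (514352 = 2·237762 + 38828, 237762 = 6·38828 + 4794, 38828 = 8·4794 + 476, 4794 = 10·476 + 34, 476 = 14·34).
34 divides 34, so integer solutions exist.

yes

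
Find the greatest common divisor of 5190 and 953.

1

gcd(5190, 953):
  5190 = 5×953 + 425
  953 = 2×425 + 103
  425 = 4×103 + 13
  103 = 7×13 + 12
  13 = 1×12 + 1
  12 = 12×1
so gcd(5190, 953) = 1.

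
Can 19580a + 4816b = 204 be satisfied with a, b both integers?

yes

gcd(19580, 4816) = 4  (19580 = 4*4816 + 316, 4816 = 15*316 + 76, 316 = 4*76 + 12, 76 = 6*12 + 4, 12 = 3*4).
4 divides 204, so integer solutions exist.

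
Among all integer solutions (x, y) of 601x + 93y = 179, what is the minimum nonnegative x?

gcd(601, 93):
  601 = 6·93 + 43
  93 = 2·43 + 7
  43 = 6·7 + 1
  7 = 7·1
so gcd(601, 93) = 1.
1 divides 179, so solutions exist.
Back-substitute for Bézout coefficients:
  1 = 43 - 6·7
  ... = 601·(13) + 93·(-84)
Scale by 179/1 = 179: (x₀, y₀) = (2327, -15036).
General solution: x = 2327 + 93t, y = -15036 - 601t for integer t.
x ≥ 0: smallest is 2327 mod 93 = 2 (at t = -25), with y = -11.

2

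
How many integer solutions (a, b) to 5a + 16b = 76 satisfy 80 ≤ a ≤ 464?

24

gcd(16, 5):
  16 = 3·5 + 1
  5 = 5·1
so gcd(16, 5) = 1.
Back-substitute for Bézout coefficients:
  1 = 16 - 3·5
  ... = 5·(-3) + 16·(1)
Scale by 76: particular solution (-228, 76); reduce a mod 16: (12, 1).
General solution: a = 12 + 16t, b = 1 - 5t for integer t.
80 ≤ 12 + 16t ≤ 464 gives t ∈ [5, 28], which is 24 values.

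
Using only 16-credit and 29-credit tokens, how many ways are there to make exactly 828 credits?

Need nonnegative integers with 16j + 29k = 828.
gcd(16, 29) = 1, and 16·(-9) + 29·(5) = 1.
So (j₀, k₀) = (-7452, 4140); general j = -7452 + 29t, k = 4140 - 16t.
j ≥ 0 ⇒ t ≥ 257; k ≥ 0 ⇒ t ≤ 258. That's 2 values of t.

2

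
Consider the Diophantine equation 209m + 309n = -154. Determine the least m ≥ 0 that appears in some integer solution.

gcd(309, 209):
  309 = 1·209 + 100
  209 = 2·100 + 9
  100 = 11·9 + 1
  9 = 9·1
so gcd(309, 209) = 1.
1 divides -154, so solutions exist.
Back-substitute for Bézout coefficients:
  1 = 100 - 11·9
  ... = 209·(-34) + 309·(23)
Scale by -154/1 = -154: (m₀, n₀) = (5236, -3542).
General solution: m = 5236 + 309t, n = -3542 - 209t for integer t.
m ≥ 0: smallest is 5236 mod 309 = 292 (at t = -16), with n = -198.

292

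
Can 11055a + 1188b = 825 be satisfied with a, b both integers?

gcd(11055, 1188) = 33.
33 divides 825, so integer solutions exist.

yes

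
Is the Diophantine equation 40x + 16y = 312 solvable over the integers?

gcd(40, 16) = 8  (40 = 2·16 + 8, 16 = 2·8).
8 divides 312, so integer solutions exist.

yes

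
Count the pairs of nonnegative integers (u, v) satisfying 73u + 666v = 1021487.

21

gcd(666, 73):
  666 = 9·73 + 9
  73 = 8·9 + 1
  9 = 9·1
so gcd(666, 73) = 1.
Back-substitute for Bézout coefficients:
  1 = 73 - 8·9
  ... = 73·(73) + 666·(-8)
Scale by 1021487: one solution is (74568551, -8171896). Reduce u mod 666: (527, 1476).
General: u = 527 + 666t, v = 1476 - 73t.
u ≥ 0 ⇒ t ≥ 0; v ≥ 0 ⇒ t ≤ 20. So t ∈ [0, 20]: 21 solutions.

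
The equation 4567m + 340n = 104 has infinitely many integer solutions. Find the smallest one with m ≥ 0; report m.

gcd(4567, 340):
  4567 = 13·340 + 147
  340 = 2·147 + 46
  147 = 3·46 + 9
  46 = 5·9 + 1
  9 = 9·1
so gcd(4567, 340) = 1.
1 divides 104, so solutions exist.
Back-substitute for Bézout coefficients:
  1 = 46 - 5·9
  ... = 4567·(-37) + 340·(497)
Scale by 104/1 = 104: (m₀, n₀) = (-3848, 51688).
General solution: m = -3848 + 340t, n = 51688 - 4567t for integer t.
m ≥ 0: smallest is -3848 mod 340 = 232 (at t = 12), with n = -3116.

232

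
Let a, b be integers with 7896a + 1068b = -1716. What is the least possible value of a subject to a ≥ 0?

1

gcd(7896, 1068) = 12.
12 divides -1716, so solutions exist.
By Bézout, 7896·(28) + 1068·(-207) = 12.
Scale by -1716/12 = -143: (a₀, b₀) = (-4004, 29601).
General solution: a = -4004 + 89t, b = 29601 - 658t for integer t.
a ≥ 0: smallest is -4004 mod 89 = 1 (at t = 45), with b = -9.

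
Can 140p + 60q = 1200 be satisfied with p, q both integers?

yes

gcd(140, 60):
  140 = 2*60 + 20
  60 = 3*20
so gcd(140, 60) = 20.
20 divides 1200, so integer solutions exist.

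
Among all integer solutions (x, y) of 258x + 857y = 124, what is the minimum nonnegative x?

gcd(857, 258) = 1.
1 divides 124, so solutions exist.
By Bézout, 258×(382) + 857×(-115) = 1.
Scale by 124/1 = 124: (x₀, y₀) = (47368, -14260).
General solution: x = 47368 + 857t, y = -14260 - 258t for integer t.
x ≥ 0: smallest is 47368 mod 857 = 233 (at t = -55), with y = -70.

233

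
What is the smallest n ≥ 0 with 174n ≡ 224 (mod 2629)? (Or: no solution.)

515

gcd(2629, 174) = 1.
1 divides 224, so solutions exist.
By Bézout, 174·(-831) + 2629·(55) = 1.
So 174·(-831) ≡ 1 (mod 2629); multiply by 224: n ≡ -186144 (mod 2629).
Smallest nonnegative: n = -186144 mod 2629 = 515.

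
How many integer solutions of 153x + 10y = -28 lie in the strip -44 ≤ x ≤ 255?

30

gcd(153, 10):
  153 = 15*10 + 3
  10 = 3*3 + 1
  3 = 3*1
so gcd(153, 10) = 1.
Back-substitute for Bézout coefficients:
  1 = 10 - 3*3
  ... = 153*(-3) + 10*(46)
Scale by -28: particular solution (84, -1288); reduce x mod 10: (4, -64).
General solution: x = 4 + 10t, y = -64 - 153t for integer t.
-44 ≤ 4 + 10t ≤ 255 gives t ∈ [-4, 25], which is 30 values.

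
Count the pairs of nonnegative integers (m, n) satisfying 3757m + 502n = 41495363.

22

gcd(3757, 502) = 1  (3757 = 7*502 + 243, 502 = 2*243 + 16, 243 = 15*16 + 3, 16 = 5*3 + 1, 3 = 3*1).
Back-substituting, 3757*(-157) + 502*(1175) = 1.
Scale by 41495363: one solution is (-6514771991, 48757051525). Reduce m mod 502: (277, 80587).
General: m = 277 + 502t, n = 80587 - 3757t.
m ≥ 0 ⇒ t ≥ 0; n ≥ 0 ⇒ t ≤ 21. So t ∈ [0, 21]: 22 solutions.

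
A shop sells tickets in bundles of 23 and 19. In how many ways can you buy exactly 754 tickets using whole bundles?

Need nonnegative integers with 23j + 19k = 754.
gcd(23, 19) = 1, and 23·(5) + 19·(-6) = 1.
So (j₀, k₀) = (3770, -4524); general j = 3770 + 19t, k = -4524 - 23t.
j ≥ 0 ⇒ t ≥ -198; k ≥ 0 ⇒ t ≤ -197. That's 2 values of t.

2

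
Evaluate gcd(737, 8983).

1

gcd(8983, 737):
  8983 = 12*737 + 139
  737 = 5*139 + 42
  139 = 3*42 + 13
  42 = 3*13 + 3
  13 = 4*3 + 1
  3 = 3*1
so gcd(8983, 737) = 1.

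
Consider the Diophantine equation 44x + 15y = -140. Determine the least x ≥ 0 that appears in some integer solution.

gcd(44, 15) = 1  (44 = 2·15 + 14, 15 = 1·14 + 1, 14 = 14·1).
1 divides -140, so solutions exist.
Back-substituting, 44·(-1) + 15·(3) = 1.
Scale by -140/1 = -140: (x₀, y₀) = (140, -420).
General solution: x = 140 + 15t, y = -420 - 44t for integer t.
x ≥ 0: smallest is 140 mod 15 = 5 (at t = -9), with y = -24.

5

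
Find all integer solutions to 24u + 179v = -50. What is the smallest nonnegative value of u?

162

gcd(179, 24):
  179 = 7×24 + 11
  24 = 2×11 + 2
  11 = 5×2 + 1
  2 = 2×1
so gcd(179, 24) = 1.
1 divides -50, so solutions exist.
Back-substitute for Bézout coefficients:
  1 = 11 - 5×2
  ... = 24×(-82) + 179×(11)
Scale by -50/1 = -50: (u₀, v₀) = (4100, -550).
General solution: u = 4100 + 179t, v = -550 - 24t for integer t.
u ≥ 0: smallest is 4100 mod 179 = 162 (at t = -22), with v = -22.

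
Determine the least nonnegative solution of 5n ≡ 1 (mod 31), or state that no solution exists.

25

gcd(31, 5) = 1  (31 = 6·5 + 1, 5 = 5·1).
1 divides 1, so solutions exist.
Back-substituting, 5·(-6) + 31·(1) = 1.
So 5·(-6) ≡ 1 (mod 31); multiply by 1: n ≡ -6 (mod 31).
Smallest nonnegative: n = -6 mod 31 = 25.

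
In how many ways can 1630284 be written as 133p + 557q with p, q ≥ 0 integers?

gcd(557, 133) = 1  (557 = 4·133 + 25, 133 = 5·25 + 8, 25 = 3·8 + 1, 8 = 8·1).
Back-substituting, 133·(-67) + 557·(16) = 1.
Scale by 1630284: one solution is (-109229028, 26084544). Reduce p mod 557: (343, 2845).
General: p = 343 + 557t, q = 2845 - 133t.
p ≥ 0 ⇒ t ≥ 0; q ≥ 0 ⇒ t ≤ 21. So t ∈ [0, 21]: 22 solutions.

22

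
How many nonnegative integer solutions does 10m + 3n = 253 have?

gcd(10, 3) = 1.
By Bézout, 10*(1) + 3*(-3) = 1.
One solution: (1, 81).
General: m = 1 + 3t, n = 81 - 10t.
m ≥ 0 ⇒ t ≥ 0; n ≥ 0 ⇒ t ≤ 8. So t ∈ [0, 8]: 9 solutions.

9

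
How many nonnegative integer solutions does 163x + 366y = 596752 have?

10

gcd(366, 163) = 1  (366 = 2×163 + 40, 163 = 4×40 + 3, 40 = 13×3 + 1, 3 = 3×1).
Back-substituting, 163×(-119) + 366×(53) = 1.
Scale by 596752: one solution is (-71013488, 31627856). Reduce x mod 366: (28, 1618).
General: x = 28 + 366t, y = 1618 - 163t.
x ≥ 0 ⇒ t ≥ 0; y ≥ 0 ⇒ t ≤ 9. So t ∈ [0, 9]: 10 solutions.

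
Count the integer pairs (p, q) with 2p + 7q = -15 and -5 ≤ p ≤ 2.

gcd(7, 2) = 1.
By Bézout, 2×(-3) + 7×(1) = 1.
Particular solution: (3, -3).
General solution: p = 3 + 7t, q = -3 - 2t for integer t.
-5 ≤ 3 + 7t ≤ 2 gives t ∈ [-1, -1], which is 1 value.

1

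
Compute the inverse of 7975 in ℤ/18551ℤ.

gcd(18551, 7975):
  18551 = 2·7975 + 2601
  7975 = 3·2601 + 172
  2601 = 15·172 + 21
  172 = 8·21 + 4
  21 = 5·4 + 1
  4 = 4·1
so gcd(18551, 7975) = 1.
Back-substitute for Bézout coefficients:
  1 = 21 - 5·4
  ... = 7975·(-4422) + 18551·(1901)
So 7975·-4422 ≡ 1 (mod 18551), and -4422 mod 18551 = 14129.

14129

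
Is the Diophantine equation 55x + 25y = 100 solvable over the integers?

gcd(55, 25) = 5  (55 = 2*25 + 5, 25 = 5*5).
5 divides 100, so integer solutions exist.

yes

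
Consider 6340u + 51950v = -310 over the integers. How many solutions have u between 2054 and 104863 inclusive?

20

gcd(51950, 6340) = 10.
By Bézout, 6340·(549) + 51950·(-67) = 10.
Particular solution: (3761, -459).
General solution: u = 3761 + 5195t, v = -459 - 634t for integer t.
2054 ≤ 3761 + 5195t ≤ 104863 gives t ∈ [0, 19], which is 20 values.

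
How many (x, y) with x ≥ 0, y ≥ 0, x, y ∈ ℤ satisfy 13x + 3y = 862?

22

gcd(13, 3) = 1.
By Bézout, 13·(1) + 3·(-4) = 1.
One solution: (1, 283).
General: x = 1 + 3t, y = 283 - 13t.
x ≥ 0 ⇒ t ≥ 0; y ≥ 0 ⇒ t ≤ 21. So t ∈ [0, 21]: 22 solutions.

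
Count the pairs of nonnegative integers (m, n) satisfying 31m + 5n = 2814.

18

gcd(31, 5) = 1  (31 = 6×5 + 1, 5 = 5×1).
Back-substituting, 31×(1) + 5×(-6) = 1.
Scale by 2814: one solution is (2814, -16884). Reduce m mod 5: (4, 538).
General: m = 4 + 5t, n = 538 - 31t.
m ≥ 0 ⇒ t ≥ 0; n ≥ 0 ⇒ t ≤ 17. So t ∈ [0, 17]: 18 solutions.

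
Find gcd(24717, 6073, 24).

1

gcd(24717, 6073):
  24717 = 4×6073 + 425
  6073 = 14×425 + 123
  425 = 3×123 + 56
  123 = 2×56 + 11
  56 = 5×11 + 1
  11 = 11×1
so gcd(24717, 6073) = 1.
gcd(1, 24) = 1.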